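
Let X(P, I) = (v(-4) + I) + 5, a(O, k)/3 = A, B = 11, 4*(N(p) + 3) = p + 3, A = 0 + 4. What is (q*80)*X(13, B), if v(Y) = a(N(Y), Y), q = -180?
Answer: -403200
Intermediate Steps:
A = 4
N(p) = -9/4 + p/4 (N(p) = -3 + (p + 3)/4 = -3 + (3 + p)/4 = -3 + (3/4 + p/4) = -9/4 + p/4)
a(O, k) = 12 (a(O, k) = 3*4 = 12)
v(Y) = 12
X(P, I) = 17 + I (X(P, I) = (12 + I) + 5 = 17 + I)
(q*80)*X(13, B) = (-180*80)*(17 + 11) = -14400*28 = -403200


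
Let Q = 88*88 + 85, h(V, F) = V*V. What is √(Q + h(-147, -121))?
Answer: √29438 ≈ 171.57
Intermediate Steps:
h(V, F) = V²
Q = 7829 (Q = 7744 + 85 = 7829)
√(Q + h(-147, -121)) = √(7829 + (-147)²) = √(7829 + 21609) = √29438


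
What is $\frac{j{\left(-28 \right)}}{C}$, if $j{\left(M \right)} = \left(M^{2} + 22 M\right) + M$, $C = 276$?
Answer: $\frac{35}{69} \approx 0.50725$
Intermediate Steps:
$j{\left(M \right)} = M^{2} + 23 M$
$\frac{j{\left(-28 \right)}}{C} = \frac{\left(-28\right) \left(23 - 28\right)}{276} = \left(-28\right) \left(-5\right) \frac{1}{276} = 140 \cdot \frac{1}{276} = \frac{35}{69}$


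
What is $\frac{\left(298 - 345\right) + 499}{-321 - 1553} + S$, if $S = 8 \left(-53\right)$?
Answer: $- \frac{397514}{937} \approx -424.24$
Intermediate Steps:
$S = -424$
$\frac{\left(298 - 345\right) + 499}{-321 - 1553} + S = \frac{\left(298 - 345\right) + 499}{-321 - 1553} - 424 = \frac{-47 + 499}{-1874} - 424 = \left(- \frac{1}{1874}\right) 452 - 424 = - \frac{226}{937} - 424 = - \frac{397514}{937}$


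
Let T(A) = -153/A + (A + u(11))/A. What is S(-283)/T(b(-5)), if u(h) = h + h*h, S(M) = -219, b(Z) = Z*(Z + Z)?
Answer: -10950/29 ≈ -377.59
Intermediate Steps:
b(Z) = 2*Z² (b(Z) = Z*(2*Z) = 2*Z²)
u(h) = h + h²
T(A) = -153/A + (132 + A)/A (T(A) = -153/A + (A + 11*(1 + 11))/A = -153/A + (A + 11*12)/A = -153/A + (A + 132)/A = -153/A + (132 + A)/A)
S(-283)/T(b(-5)) = -219*50/(-21 + 2*(-5)²) = -219*50/(-21 + 2*25) = -219*50/(-21 + 50) = -219/((1/50)*29) = -219/29/50 = -219*50/29 = -10950/29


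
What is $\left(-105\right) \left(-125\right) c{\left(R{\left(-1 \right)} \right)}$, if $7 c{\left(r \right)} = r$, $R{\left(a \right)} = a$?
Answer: $-1875$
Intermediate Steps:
$c{\left(r \right)} = \frac{r}{7}$
$\left(-105\right) \left(-125\right) c{\left(R{\left(-1 \right)} \right)} = \left(-105\right) \left(-125\right) \frac{1}{7} \left(-1\right) = 13125 \left(- \frac{1}{7}\right) = -1875$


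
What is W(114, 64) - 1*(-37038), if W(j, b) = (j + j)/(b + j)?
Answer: 3296496/89 ≈ 37039.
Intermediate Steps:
W(j, b) = 2*j/(b + j) (W(j, b) = (2*j)/(b + j) = 2*j/(b + j))
W(114, 64) - 1*(-37038) = 2*114/(64 + 114) - 1*(-37038) = 2*114/178 + 37038 = 2*114*(1/178) + 37038 = 114/89 + 37038 = 3296496/89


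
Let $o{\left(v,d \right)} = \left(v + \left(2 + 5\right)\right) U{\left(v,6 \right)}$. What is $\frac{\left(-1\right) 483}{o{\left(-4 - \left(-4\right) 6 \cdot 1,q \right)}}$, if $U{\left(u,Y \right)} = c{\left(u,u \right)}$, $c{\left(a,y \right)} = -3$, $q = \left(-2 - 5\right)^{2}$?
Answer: $\frac{161}{27} \approx 5.963$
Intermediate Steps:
$q = 49$ ($q = \left(-7\right)^{2} = 49$)
$U{\left(u,Y \right)} = -3$
$o{\left(v,d \right)} = -21 - 3 v$ ($o{\left(v,d \right)} = \left(v + \left(2 + 5\right)\right) \left(-3\right) = \left(v + 7\right) \left(-3\right) = \left(7 + v\right) \left(-3\right) = -21 - 3 v$)
$\frac{\left(-1\right) 483}{o{\left(-4 - \left(-4\right) 6 \cdot 1,q \right)}} = \frac{\left(-1\right) 483}{-21 - 3 \left(-4 - \left(-4\right) 6 \cdot 1\right)} = - \frac{483}{-21 - 3 \left(-4 - \left(-24\right) 1\right)} = - \frac{483}{-21 - 3 \left(-4 - -24\right)} = - \frac{483}{-21 - 3 \left(-4 + 24\right)} = - \frac{483}{-21 - 60} = - \frac{483}{-81} = \left(-483\right) \left(- \frac{1}{81}\right) = \frac{161}{27}$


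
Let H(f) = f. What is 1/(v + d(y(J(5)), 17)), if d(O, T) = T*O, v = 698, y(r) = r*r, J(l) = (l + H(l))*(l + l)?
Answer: 1/170698 ≈ 5.8583e-6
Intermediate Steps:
J(l) = 4*l² (J(l) = (l + l)*(l + l) = (2*l)*(2*l) = 4*l²)
y(r) = r²
d(O, T) = O*T
1/(v + d(y(J(5)), 17)) = 1/(698 + (4*5²)²*17) = 1/(698 + (4*25)²*17) = 1/(698 + 100²*17) = 1/(698 + 10000*17) = 1/(698 + 170000) = 1/170698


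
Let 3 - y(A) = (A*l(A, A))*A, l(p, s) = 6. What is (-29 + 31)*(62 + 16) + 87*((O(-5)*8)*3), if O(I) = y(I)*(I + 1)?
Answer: 1227900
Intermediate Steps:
y(A) = 3 - 6*A² (y(A) = 3 - A*6*A = 3 - 6*A*A = 3 - 6*A²)
O(I) = (1 + I)*(3 - 6*I²) (O(I) = (3 - 6*I²)*(I + 1) = (3 - 6*I²)*(1 + I) = (1 + I)*(3 - 6*I²))
(-29 + 31)*(62 + 16) + 87*((O(-5)*8)*3) = (-29 + 31)*(62 + 16) + 87*((-3*(1 - 5)*(-1 + 2*(-5)²)*8)*3) = 2*78 + 87*((-3*(-4)*(-1 + 2*25)*8)*3) = 156 + 87*((-3*(-4)*(-1 + 50)*8)*3) = 156 + 87*((-3*(-4)*49*8)*3) = 156 + 87*((588*8)*3) = 156 + 87*(4704*3) = 156 + 87*14112 = 156 + 1227744 = 1227900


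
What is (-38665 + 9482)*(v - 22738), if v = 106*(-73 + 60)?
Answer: 703777228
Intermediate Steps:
v = -1378 (v = 106*(-13) = -1378)
(-38665 + 9482)*(v - 22738) = (-38665 + 9482)*(-1378 - 22738) = -29183*(-24116) = 703777228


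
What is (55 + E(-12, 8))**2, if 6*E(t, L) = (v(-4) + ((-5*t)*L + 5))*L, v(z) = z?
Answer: 4363921/9 ≈ 4.8488e+5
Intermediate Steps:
E(t, L) = L*(1 - 5*L*t)/6 (E(t, L) = ((-4 + ((-5*t)*L + 5))*L)/6 = ((-4 + (-5*L*t + 5))*L)/6 = ((-4 + (5 - 5*L*t))*L)/6 = ((1 - 5*L*t)*L)/6 = (L*(1 - 5*L*t))/6 = L*(1 - 5*L*t)/6)
(55 + E(-12, 8))**2 = (55 + (1/6)*8*(1 - 5*8*(-12)))**2 = (55 + (1/6)*8*(1 + 480))**2 = (55 + (1/6)*8*481)**2 = (55 + 1924/3)**2 = (2089/3)**2 = 4363921/9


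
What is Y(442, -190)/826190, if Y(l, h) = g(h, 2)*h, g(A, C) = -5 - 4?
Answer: 171/82619 ≈ 0.0020697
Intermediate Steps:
g(A, C) = -9
Y(l, h) = -9*h
Y(442, -190)/826190 = -9*(-190)/826190 = 1710*(1/826190) = 171/82619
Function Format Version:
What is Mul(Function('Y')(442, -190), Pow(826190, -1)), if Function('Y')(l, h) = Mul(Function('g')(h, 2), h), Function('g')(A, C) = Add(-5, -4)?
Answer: Rational(171, 82619) ≈ 0.0020697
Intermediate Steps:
Function('g')(A, C) = -9
Function('Y')(l, h) = Mul(-9, h)
Mul(Function('Y')(442, -190), Pow(826190, -1)) = Mul(Mul(-9, -190), Pow(826190, -1)) = Mul(1710, Rational(1, 826190)) = Rational(171, 82619)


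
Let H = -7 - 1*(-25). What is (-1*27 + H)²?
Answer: 81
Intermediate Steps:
H = 18 (H = -7 + 25 = 18)
(-1*27 + H)² = (-1*27 + 18)² = (-27 + 18)² = (-9)² = 81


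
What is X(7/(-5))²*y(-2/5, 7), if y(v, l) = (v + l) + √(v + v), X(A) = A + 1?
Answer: 132/125 + 8*I*√5/125 ≈ 1.056 + 0.14311*I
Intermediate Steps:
X(A) = 1 + A
y(v, l) = l + v + √2*√v (y(v, l) = (l + v) + √(2*v) = (l + v) + √2*√v = l + v + √2*√v)
X(7/(-5))²*y(-2/5, 7) = (1 + 7/(-5))²*(7 - 2/5 + √2*√(-2/5)) = (1 + 7*(-⅕))²*(7 - 2*⅕ + √2*√(-2*⅕)) = (1 - 7/5)²*(7 - ⅖ + √2*√(-⅖)) = (-⅖)²*(7 - ⅖ + √2*(I*√10/5)) = 4*(7 - ⅖ + 2*I*√5/5)/25 = 4*(33/5 + 2*I*√5/5)/25 = 132/125 + 8*I*√5/125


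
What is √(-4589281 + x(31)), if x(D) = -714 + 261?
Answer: I*√4589734 ≈ 2142.4*I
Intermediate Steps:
x(D) = -453
√(-4589281 + x(31)) = √(-4589281 - 453) = √(-4589734) = I*√4589734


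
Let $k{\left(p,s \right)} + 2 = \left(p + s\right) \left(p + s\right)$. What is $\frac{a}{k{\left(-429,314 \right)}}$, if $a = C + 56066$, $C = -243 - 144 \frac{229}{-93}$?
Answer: $\frac{1741505}{409913} \approx 4.2485$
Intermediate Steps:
$C = \frac{3459}{31}$ ($C = -243 - 144 \cdot 229 \left(- \frac{1}{93}\right) = -243 - - \frac{10992}{31} = -243 + \frac{10992}{31} = \frac{3459}{31} \approx 111.58$)
$k{\left(p,s \right)} = -2 + \left(p + s\right)^{2}$ ($k{\left(p,s \right)} = -2 + \left(p + s\right) \left(p + s\right) = -2 + \left(p + s\right)^{2}$)
$a = \frac{1741505}{31}$ ($a = \frac{3459}{31} + 56066 = \frac{1741505}{31} \approx 56178.0$)
$\frac{a}{k{\left(-429,314 \right)}} = \frac{1741505}{31 \left(-2 + \left(-429 + 314\right)^{2}\right)} = \frac{1741505}{31 \left(-2 + \left(-115\right)^{2}\right)} = \frac{1741505}{31 \left(-2 + 13225\right)} = \frac{1741505}{31 \cdot 13223} = \frac{1741505}{31} \cdot \frac{1}{13223} = \frac{1741505}{409913}$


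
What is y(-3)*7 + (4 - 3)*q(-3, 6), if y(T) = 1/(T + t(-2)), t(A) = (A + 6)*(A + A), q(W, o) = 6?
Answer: 107/19 ≈ 5.6316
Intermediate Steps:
t(A) = 2*A*(6 + A) (t(A) = (6 + A)*(2*A) = 2*A*(6 + A))
y(T) = 1/(-16 + T) (y(T) = 1/(T + 2*(-2)*(6 - 2)) = 1/(T + 2*(-2)*4) = 1/(T - 16) = 1/(-16 + T))
y(-3)*7 + (4 - 3)*q(-3, 6) = 7/(-16 - 3) + (4 - 3)*6 = 7/(-19) + 1*6 = -1/19*7 + 6 = -7/19 + 6 = 107/19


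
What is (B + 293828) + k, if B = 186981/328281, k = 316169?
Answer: 66750204046/109427 ≈ 6.1000e+5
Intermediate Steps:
B = 62327/109427 (B = 186981*(1/328281) = 62327/109427 ≈ 0.56958)
(B + 293828) + k = (62327/109427 + 293828) + 316169 = 32152778883/109427 + 316169 = 66750204046/109427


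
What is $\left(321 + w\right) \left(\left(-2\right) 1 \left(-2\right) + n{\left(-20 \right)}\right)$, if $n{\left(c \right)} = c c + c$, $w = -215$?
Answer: $40704$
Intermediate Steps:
$n{\left(c \right)} = c + c^{2}$ ($n{\left(c \right)} = c^{2} + c = c + c^{2}$)
$\left(321 + w\right) \left(\left(-2\right) 1 \left(-2\right) + n{\left(-20 \right)}\right) = \left(321 - 215\right) \left(\left(-2\right) 1 \left(-2\right) - 20 \left(1 - 20\right)\right) = 106 \left(\left(-2\right) \left(-2\right) - -380\right) = 106 \left(4 + 380\right) = 106 \cdot 384 = 40704$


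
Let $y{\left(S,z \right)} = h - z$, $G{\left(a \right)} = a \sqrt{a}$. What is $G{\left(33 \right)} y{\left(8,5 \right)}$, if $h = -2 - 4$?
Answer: $- 363 \sqrt{33} \approx -2085.3$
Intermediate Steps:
$G{\left(a \right)} = a^{\frac{3}{2}}$
$h = -6$
$y{\left(S,z \right)} = -6 - z$
$G{\left(33 \right)} y{\left(8,5 \right)} = 33^{\frac{3}{2}} \left(-6 - 5\right) = 33 \sqrt{33} \left(-6 - 5\right) = 33 \sqrt{33} \left(-11\right) = - 363 \sqrt{33}$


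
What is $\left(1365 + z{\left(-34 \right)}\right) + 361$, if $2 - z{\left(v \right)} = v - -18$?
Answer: $1744$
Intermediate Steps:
$z{\left(v \right)} = -16 - v$ ($z{\left(v \right)} = 2 - \left(v - -18\right) = 2 - \left(v + 18\right) = 2 - \left(18 + v\right) = -16 - v$)
$\left(1365 + z{\left(-34 \right)}\right) + 361 = \left(1365 - -18\right) + 361 = \left(1365 + \left(-16 + 34\right)\right) + 361 = \left(1365 + 18\right) + 361 = 1383 + 361 = 1744$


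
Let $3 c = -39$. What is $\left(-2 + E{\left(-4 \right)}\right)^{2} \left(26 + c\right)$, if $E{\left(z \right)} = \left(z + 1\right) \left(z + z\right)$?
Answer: $6292$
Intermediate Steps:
$c = -13$ ($c = \frac{1}{3} \left(-39\right) = -13$)
$E{\left(z \right)} = 2 z \left(1 + z\right)$ ($E{\left(z \right)} = \left(1 + z\right) 2 z = 2 z \left(1 + z\right)$)
$\left(-2 + E{\left(-4 \right)}\right)^{2} \left(26 + c\right) = \left(-2 + 2 \left(-4\right) \left(1 - 4\right)\right)^{2} \left(26 - 13\right) = \left(-2 + 2 \left(-4\right) \left(-3\right)\right)^{2} \cdot 13 = \left(-2 + 24\right)^{2} \cdot 13 = 22^{2} \cdot 13 = 484 \cdot 13 = 6292$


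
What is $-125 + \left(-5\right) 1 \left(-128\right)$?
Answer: $515$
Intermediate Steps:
$-125 + \left(-5\right) 1 \left(-128\right) = -125 - -640 = -125 + 640 = 515$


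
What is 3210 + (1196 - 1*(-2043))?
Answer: 6449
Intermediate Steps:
3210 + (1196 - 1*(-2043)) = 3210 + (1196 + 2043) = 3210 + 3239 = 6449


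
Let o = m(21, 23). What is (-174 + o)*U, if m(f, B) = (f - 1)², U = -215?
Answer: -48590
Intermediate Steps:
m(f, B) = (-1 + f)²
o = 400 (o = (-1 + 21)² = 20² = 400)
(-174 + o)*U = (-174 + 400)*(-215) = 226*(-215) = -48590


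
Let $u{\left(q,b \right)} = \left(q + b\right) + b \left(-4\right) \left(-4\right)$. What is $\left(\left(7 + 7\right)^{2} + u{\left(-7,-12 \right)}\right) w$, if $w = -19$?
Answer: $285$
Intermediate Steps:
$u{\left(q,b \right)} = q + 17 b$ ($u{\left(q,b \right)} = \left(b + q\right) + - 4 b \left(-4\right) = \left(b + q\right) + 16 b = q + 17 b$)
$\left(\left(7 + 7\right)^{2} + u{\left(-7,-12 \right)}\right) w = \left(\left(7 + 7\right)^{2} + \left(-7 + 17 \left(-12\right)\right)\right) \left(-19\right) = \left(14^{2} - 211\right) \left(-19\right) = \left(196 - 211\right) \left(-19\right) = \left(-15\right) \left(-19\right) = 285$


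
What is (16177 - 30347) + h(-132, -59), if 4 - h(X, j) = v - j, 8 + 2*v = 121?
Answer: -28563/2 ≈ -14282.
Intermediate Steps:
v = 113/2 (v = -4 + (½)*121 = -4 + 121/2 = 113/2 ≈ 56.500)
h(X, j) = -105/2 + j (h(X, j) = 4 - (113/2 - j) = 4 + (-113/2 + j) = -105/2 + j)
(16177 - 30347) + h(-132, -59) = (16177 - 30347) + (-105/2 - 59) = -14170 - 223/2 = -28563/2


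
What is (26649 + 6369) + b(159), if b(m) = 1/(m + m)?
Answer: 10499725/318 ≈ 33018.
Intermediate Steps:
b(m) = 1/(2*m)
(26649 + 6369) + b(159) = (26649 + 6369) + (1/2)/159 = 33018 + (1/2)*(1/159) = 33018 + 1/318 = 10499725/318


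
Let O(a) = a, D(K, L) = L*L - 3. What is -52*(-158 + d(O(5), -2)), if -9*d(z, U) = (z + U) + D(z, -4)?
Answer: 74776/9 ≈ 8308.4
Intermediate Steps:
D(K, L) = -3 + L² (D(K, L) = L² - 3 = -3 + L²)
d(z, U) = -13/9 - U/9 - z/9 (d(z, U) = -((z + U) + (-3 + (-4)²))/9 = -((U + z) + (-3 + 16))/9 = -((U + z) + 13)/9 = -(13 + U + z)/9 = -13/9 - U/9 - z/9)
-52*(-158 + d(O(5), -2)) = -52*(-158 + (-13/9 - ⅑*(-2) - ⅑*5)) = -52*(-158 + (-13/9 + 2/9 - 5/9)) = -52*(-158 - 16/9) = -52*(-1438/9) = 74776/9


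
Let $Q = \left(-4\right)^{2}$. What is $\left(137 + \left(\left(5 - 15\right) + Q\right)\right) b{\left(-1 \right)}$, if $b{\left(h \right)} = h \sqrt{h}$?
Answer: $- 143 i \approx - 143.0 i$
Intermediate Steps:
$Q = 16$
$b{\left(h \right)} = h^{\frac{3}{2}}$
$\left(137 + \left(\left(5 - 15\right) + Q\right)\right) b{\left(-1 \right)} = \left(137 + \left(\left(5 - 15\right) + 16\right)\right) \left(-1\right)^{\frac{3}{2}} = \left(137 + \left(\left(5 - 15\right) + 16\right)\right) \left(- i\right) = \left(137 + \left(-10 + 16\right)\right) \left(- i\right) = \left(137 + 6\right) \left(- i\right) = 143 \left(- i\right) = - 143 i$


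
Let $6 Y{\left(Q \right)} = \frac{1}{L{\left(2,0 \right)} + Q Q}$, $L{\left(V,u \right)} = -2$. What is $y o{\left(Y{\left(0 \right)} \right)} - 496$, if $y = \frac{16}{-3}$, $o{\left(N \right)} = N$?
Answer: $- \frac{4460}{9} \approx -495.56$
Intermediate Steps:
$Y{\left(Q \right)} = \frac{1}{6 \left(-2 + Q^{2}\right)}$ ($Y{\left(Q \right)} = \frac{1}{6 \left(-2 + Q Q\right)} = \frac{1}{6 \left(-2 + Q^{2}\right)}$)
$y = - \frac{16}{3}$ ($y = 16 \left(- \frac{1}{3}\right) = - \frac{16}{3} \approx -5.3333$)
$y o{\left(Y{\left(0 \right)} \right)} - 496 = - \frac{16 \frac{1}{6 \left(-2 + 0^{2}\right)}}{3} - 496 = - \frac{16 \frac{1}{6 \left(-2 + 0\right)}}{3} - 496 = - \frac{16 \frac{1}{6 \left(-2\right)}}{3} - 496 = - \frac{16 \cdot \frac{1}{6} \left(- \frac{1}{2}\right)}{3} - 496 = \left(- \frac{16}{3}\right) \left(- \frac{1}{12}\right) - 496 = \frac{4}{9} - 496 = - \frac{4460}{9}$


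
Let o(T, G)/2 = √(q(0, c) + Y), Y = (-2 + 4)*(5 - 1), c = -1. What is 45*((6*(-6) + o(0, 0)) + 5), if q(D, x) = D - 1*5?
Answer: -1395 + 90*√3 ≈ -1239.1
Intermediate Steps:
q(D, x) = -5 + D (q(D, x) = D - 5 = -5 + D)
Y = 8 (Y = 2*4 = 8)
o(T, G) = 2*√3 (o(T, G) = 2*√((-5 + 0) + 8) = 2*√(-5 + 8) = 2*√3)
45*((6*(-6) + o(0, 0)) + 5) = 45*((6*(-6) + 2*√3) + 5) = 45*((-36 + 2*√3) + 5) = 45*(-31 + 2*√3) = -1395 + 90*√3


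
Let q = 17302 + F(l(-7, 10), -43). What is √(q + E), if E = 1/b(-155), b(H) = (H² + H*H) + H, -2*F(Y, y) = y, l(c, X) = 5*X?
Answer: √158955656637930/95790 ≈ 131.62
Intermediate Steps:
F(Y, y) = -y/2
b(H) = H + 2*H² (b(H) = (H² + H²) + H = 2*H² + H = H + 2*H²)
E = 1/47895 (E = 1/(-155*(1 + 2*(-155))) = 1/(-155*(1 - 310)) = 1/(-155*(-309)) = 1/47895 ≈ 2.0879e-5)
q = 34647/2 (q = 17302 - ½*(-43) = 17302 + 43/2 = 34647/2 ≈ 17324.)
√(q + E) = √(34647/2 + 1/47895) = √(1659418067/95790) = √158955656637930/95790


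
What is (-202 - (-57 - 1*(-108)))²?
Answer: 64009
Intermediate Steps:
(-202 - (-57 - 1*(-108)))² = (-202 - (-57 + 108))² = (-202 - 1*51)² = (-202 - 51)² = (-253)² = 64009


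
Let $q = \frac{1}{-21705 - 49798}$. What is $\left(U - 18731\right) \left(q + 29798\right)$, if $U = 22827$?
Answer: $\frac{8727127625728}{71503} \approx 1.2205 \cdot 10^{8}$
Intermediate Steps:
$q = - \frac{1}{71503}$ ($q = \frac{1}{-71503} = - \frac{1}{71503} \approx -1.3985 \cdot 10^{-5}$)
$\left(U - 18731\right) \left(q + 29798\right) = \left(22827 - 18731\right) \left(- \frac{1}{71503} + 29798\right) = 4096 \cdot \frac{2130646393}{71503} = \frac{8727127625728}{71503}$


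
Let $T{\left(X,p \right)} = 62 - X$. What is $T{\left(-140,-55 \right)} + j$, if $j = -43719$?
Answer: $-43517$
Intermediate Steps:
$T{\left(-140,-55 \right)} + j = \left(62 - -140\right) - 43719 = \left(62 + 140\right) - 43719 = 202 - 43719 = -43517$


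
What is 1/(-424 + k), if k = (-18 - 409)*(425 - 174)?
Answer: -1/107601 ≈ -9.2936e-6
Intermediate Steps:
k = -107177 (k = -427*251 = -107177)
1/(-424 + k) = 1/(-424 - 107177) = 1/(-107601) = -1/107601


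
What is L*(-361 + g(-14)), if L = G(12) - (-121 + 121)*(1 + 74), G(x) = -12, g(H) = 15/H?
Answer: 30414/7 ≈ 4344.9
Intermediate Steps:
L = -12 (L = -12 - (-121 + 121)*(1 + 74) = -12 - 0*75 = -12 - 1*0 = -12 + 0 = -12)
L*(-361 + g(-14)) = -12*(-361 + 15/(-14)) = -12*(-361 + 15*(-1/14)) = -12*(-361 - 15/14) = -12*(-5069/14) = 30414/7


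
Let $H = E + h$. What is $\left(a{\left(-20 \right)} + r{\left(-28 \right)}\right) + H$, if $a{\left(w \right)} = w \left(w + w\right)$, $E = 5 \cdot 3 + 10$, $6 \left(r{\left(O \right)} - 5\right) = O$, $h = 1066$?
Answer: $\frac{5674}{3} \approx 1891.3$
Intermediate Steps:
$r{\left(O \right)} = 5 + \frac{O}{6}$
$E = 25$ ($E = 15 + 10 = 25$)
$H = 1091$ ($H = 25 + 1066 = 1091$)
$a{\left(w \right)} = 2 w^{2}$ ($a{\left(w \right)} = w 2 w = 2 w^{2}$)
$\left(a{\left(-20 \right)} + r{\left(-28 \right)}\right) + H = \left(2 \left(-20\right)^{2} + \left(5 + \frac{1}{6} \left(-28\right)\right)\right) + 1091 = \left(2 \cdot 400 + \left(5 - \frac{14}{3}\right)\right) + 1091 = \left(800 + \frac{1}{3}\right) + 1091 = \frac{2401}{3} + 1091 = \frac{5674}{3}$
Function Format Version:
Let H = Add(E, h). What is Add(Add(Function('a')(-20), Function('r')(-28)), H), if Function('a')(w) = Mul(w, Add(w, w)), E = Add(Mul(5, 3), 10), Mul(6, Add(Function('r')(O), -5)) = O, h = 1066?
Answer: Rational(5674, 3) ≈ 1891.3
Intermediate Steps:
Function('r')(O) = Add(5, Mul(Rational(1, 6), O))
E = 25 (E = Add(15, 10) = 25)
H = 1091 (H = Add(25, 1066) = 1091)
Function('a')(w) = Mul(2, Pow(w, 2)) (Function('a')(w) = Mul(w, Mul(2, w)) = Mul(2, Pow(w, 2)))
Add(Add(Function('a')(-20), Function('r')(-28)), H) = Add(Add(Mul(2, Pow(-20, 2)), Add(5, Mul(Rational(1, 6), -28))), 1091) = Add(Add(Mul(2, 400), Add(5, Rational(-14, 3))), 1091) = Add(Add(800, Rational(1, 3)), 1091) = Add(Rational(2401, 3), 1091) = Rational(5674, 3)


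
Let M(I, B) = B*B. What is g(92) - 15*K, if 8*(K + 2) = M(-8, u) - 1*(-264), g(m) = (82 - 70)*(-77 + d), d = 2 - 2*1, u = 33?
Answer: -27447/8 ≈ -3430.9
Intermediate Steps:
M(I, B) = B²
d = 0 (d = 2 - 2 = 0)
g(m) = -924 (g(m) = (82 - 70)*(-77 + 0) = 12*(-77) = -924)
K = 1337/8 (K = -2 + (33² - 1*(-264))/8 = -2 + (1089 + 264)/8 = -2 + (⅛)*1353 = -2 + 1353/8 = 1337/8 ≈ 167.13)
g(92) - 15*K = -924 - 15*1337/8 = -924 - 1*20055/8 = -924 - 20055/8 = -27447/8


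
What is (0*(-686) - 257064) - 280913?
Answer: -537977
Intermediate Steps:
(0*(-686) - 257064) - 280913 = (0 - 257064) - 280913 = -257064 - 280913 = -537977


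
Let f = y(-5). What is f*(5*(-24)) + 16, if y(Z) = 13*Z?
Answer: 7816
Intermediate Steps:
f = -65 (f = 13*(-5) = -65)
f*(5*(-24)) + 16 = -325*(-24) + 16 = -65*(-120) + 16 = 7800 + 16 = 7816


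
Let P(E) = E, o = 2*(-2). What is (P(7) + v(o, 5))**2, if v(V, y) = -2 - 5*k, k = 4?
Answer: 225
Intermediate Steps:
o = -4
v(V, y) = -22 (v(V, y) = -2 - 5*4 = -2 - 20 = -22)
(P(7) + v(o, 5))**2 = (7 - 22)**2 = (-15)**2 = 225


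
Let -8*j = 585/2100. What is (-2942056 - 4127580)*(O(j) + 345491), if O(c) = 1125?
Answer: -2450448951776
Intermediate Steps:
j = -39/1120 (j = -585/(8*2100) = -⅛*39/140 = -39/1120 ≈ -0.034821)
(-2942056 - 4127580)*(O(j) + 345491) = (-2942056 - 4127580)*(1125 + 345491) = -7069636*346616 = -2450448951776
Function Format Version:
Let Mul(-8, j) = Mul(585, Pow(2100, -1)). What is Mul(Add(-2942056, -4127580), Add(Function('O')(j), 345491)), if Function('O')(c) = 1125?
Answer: -2450448951776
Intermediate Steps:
j = Rational(-39, 1120) (j = Mul(Rational(-1, 8), Mul(585, Pow(2100, -1))) = Mul(Rational(-1, 8), Mul(585, Rational(1, 2100))) = Mul(Rational(-1, 8), Rational(39, 140)) = Rational(-39, 1120) ≈ -0.034821)
Mul(Add(-2942056, -4127580), Add(Function('O')(j), 345491)) = Mul(Add(-2942056, -4127580), Add(1125, 345491)) = Mul(-7069636, 346616) = -2450448951776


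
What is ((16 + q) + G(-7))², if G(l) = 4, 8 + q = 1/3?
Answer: 1369/9 ≈ 152.11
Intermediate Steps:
q = -23/3 (q = -8 + 1/3 = -8 + ⅓ = -23/3 ≈ -7.6667)
((16 + q) + G(-7))² = ((16 - 23/3) + 4)² = (25/3 + 4)² = (37/3)² = 1369/9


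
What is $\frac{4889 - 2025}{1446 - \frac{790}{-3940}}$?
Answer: $\frac{1128416}{569803} \approx 1.9804$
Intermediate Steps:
$\frac{4889 - 2025}{1446 - \frac{790}{-3940}} = \frac{2864}{1446 - - \frac{79}{394}} = \frac{2864}{1446 + \frac{79}{394}} = \frac{2864}{\frac{569803}{394}} = 2864 \cdot \frac{394}{569803} = \frac{1128416}{569803}$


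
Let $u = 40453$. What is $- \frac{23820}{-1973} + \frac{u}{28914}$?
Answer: $\frac{768545249}{57047322} \approx 13.472$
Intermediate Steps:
$- \frac{23820}{-1973} + \frac{u}{28914} = - \frac{23820}{-1973} + \frac{40453}{28914} = \left(-23820\right) \left(- \frac{1}{1973}\right) + 40453 \cdot \frac{1}{28914} = \frac{23820}{1973} + \frac{40453}{28914} = \frac{768545249}{57047322}$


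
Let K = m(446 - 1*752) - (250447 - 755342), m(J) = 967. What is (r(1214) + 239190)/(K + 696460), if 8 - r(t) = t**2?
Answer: -617299/601161 ≈ -1.0268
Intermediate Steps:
r(t) = 8 - t**2
K = 505862 (K = 967 - (250447 - 755342) = 967 - 1*(-504895) = 967 + 504895 = 505862)
(r(1214) + 239190)/(K + 696460) = ((8 - 1*1214**2) + 239190)/(505862 + 696460) = ((8 - 1*1473796) + 239190)/1202322 = ((8 - 1473796) + 239190)*(1/1202322) = (-1473788 + 239190)*(1/1202322) = -1234598*1/1202322 = -617299/601161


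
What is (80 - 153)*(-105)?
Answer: 7665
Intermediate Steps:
(80 - 153)*(-105) = -73*(-105) = 7665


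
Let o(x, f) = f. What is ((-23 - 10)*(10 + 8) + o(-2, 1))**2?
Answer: 351649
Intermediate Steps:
((-23 - 10)*(10 + 8) + o(-2, 1))**2 = ((-23 - 10)*(10 + 8) + 1)**2 = (-33*18 + 1)**2 = (-594 + 1)**2 = (-593)**2 = 351649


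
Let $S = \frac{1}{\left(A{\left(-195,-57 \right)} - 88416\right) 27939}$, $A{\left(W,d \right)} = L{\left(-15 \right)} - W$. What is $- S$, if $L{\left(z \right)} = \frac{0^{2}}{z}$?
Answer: $\frac{1}{2464806519} \approx 4.0571 \cdot 10^{-10}$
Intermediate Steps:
$L{\left(z \right)} = 0$ ($L{\left(z \right)} = \frac{0}{z} = 0$)
$A{\left(W,d \right)} = - W$ ($A{\left(W,d \right)} = 0 - W = - W$)
$S = - \frac{1}{2464806519}$ ($S = \frac{1}{\left(\left(-1\right) \left(-195\right) - 88416\right) 27939} = \frac{1}{195 - 88416} \cdot \frac{1}{27939} = \frac{1}{-88221} \cdot \frac{1}{27939} = \left(- \frac{1}{88221}\right) \frac{1}{27939} = - \frac{1}{2464806519} \approx -4.0571 \cdot 10^{-10}$)
$- S = \left(-1\right) \left(- \frac{1}{2464806519}\right) = \frac{1}{2464806519}$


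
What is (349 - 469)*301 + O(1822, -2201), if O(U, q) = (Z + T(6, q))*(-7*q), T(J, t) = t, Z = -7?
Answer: -34054776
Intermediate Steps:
O(U, q) = -7*q*(-7 + q) (O(U, q) = (-7 + q)*(-7*q) = -7*q*(-7 + q))
(349 - 469)*301 + O(1822, -2201) = (349 - 469)*301 + 7*(-2201)*(7 - 1*(-2201)) = -120*301 + 7*(-2201)*(7 + 2201) = -36120 + 7*(-2201)*2208 = -36120 - 34018656 = -34054776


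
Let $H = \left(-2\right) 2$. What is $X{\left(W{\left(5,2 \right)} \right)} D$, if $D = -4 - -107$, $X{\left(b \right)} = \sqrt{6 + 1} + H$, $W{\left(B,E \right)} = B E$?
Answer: $-412 + 103 \sqrt{7} \approx -139.49$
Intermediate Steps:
$H = -4$
$X{\left(b \right)} = -4 + \sqrt{7}$ ($X{\left(b \right)} = \sqrt{6 + 1} - 4 = \sqrt{7} - 4 = -4 + \sqrt{7}$)
$D = 103$ ($D = -4 + 107 = 103$)
$X{\left(W{\left(5,2 \right)} \right)} D = \left(-4 + \sqrt{7}\right) 103 = -412 + 103 \sqrt{7}$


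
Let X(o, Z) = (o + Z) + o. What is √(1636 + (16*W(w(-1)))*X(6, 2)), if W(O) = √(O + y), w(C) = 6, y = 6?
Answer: 2*√(409 + 112*√3) ≈ 49.112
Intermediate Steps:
W(O) = √(6 + O) (W(O) = √(O + 6) = √(6 + O))
X(o, Z) = Z + 2*o (X(o, Z) = (Z + o) + o = Z + 2*o)
√(1636 + (16*W(w(-1)))*X(6, 2)) = √(1636 + (16*√(6 + 6))*(2 + 2*6)) = √(1636 + (16*√12)*(2 + 12)) = √(1636 + (16*(2*√3))*14) = √(1636 + (32*√3)*14) = √(1636 + 448*√3)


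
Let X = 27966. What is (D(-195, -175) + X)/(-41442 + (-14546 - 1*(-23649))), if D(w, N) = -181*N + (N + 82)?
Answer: -59548/32339 ≈ -1.8414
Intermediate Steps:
D(w, N) = 82 - 180*N (D(w, N) = -181*N + (82 + N) = 82 - 180*N)
(D(-195, -175) + X)/(-41442 + (-14546 - 1*(-23649))) = ((82 - 180*(-175)) + 27966)/(-41442 + (-14546 - 1*(-23649))) = ((82 + 31500) + 27966)/(-41442 + (-14546 + 23649)) = (31582 + 27966)/(-41442 + 9103) = 59548/(-32339) = 59548*(-1/32339) = -59548/32339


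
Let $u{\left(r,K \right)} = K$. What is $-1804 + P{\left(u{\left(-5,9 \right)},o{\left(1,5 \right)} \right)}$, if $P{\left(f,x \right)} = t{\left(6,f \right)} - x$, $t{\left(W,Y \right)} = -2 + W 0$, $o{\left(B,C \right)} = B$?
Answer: $-1807$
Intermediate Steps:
$t{\left(W,Y \right)} = -2$ ($t{\left(W,Y \right)} = -2 + 0 = -2$)
$P{\left(f,x \right)} = -2 - x$
$-1804 + P{\left(u{\left(-5,9 \right)},o{\left(1,5 \right)} \right)} = -1804 - 3 = -1807$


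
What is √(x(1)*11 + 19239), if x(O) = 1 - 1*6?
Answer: 4*√1199 ≈ 138.51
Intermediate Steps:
x(O) = -5 (x(O) = 1 - 6 = -5)
√(x(1)*11 + 19239) = √(-5*11 + 19239) = √(-55 + 19239) = √19184 = 4*√1199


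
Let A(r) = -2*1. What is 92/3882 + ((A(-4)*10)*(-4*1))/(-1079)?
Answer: -105646/2094339 ≈ -0.050444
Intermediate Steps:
A(r) = -2
92/3882 + ((A(-4)*10)*(-4*1))/(-1079) = 92/3882 + ((-2*10)*(-4*1))/(-1079) = 92*(1/3882) - 20*(-4)*(-1/1079) = 46/1941 + 80*(-1/1079) = 46/1941 - 80/1079 = -105646/2094339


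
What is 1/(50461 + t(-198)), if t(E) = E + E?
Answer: 1/50065 ≈ 1.9974e-5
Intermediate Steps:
t(E) = 2*E
1/(50461 + t(-198)) = 1/(50461 + 2*(-198)) = 1/(50461 - 396) = 1/50065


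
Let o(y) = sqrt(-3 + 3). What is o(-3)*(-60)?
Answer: 0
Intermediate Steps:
o(y) = 0 (o(y) = sqrt(0) = 0)
o(-3)*(-60) = 0*(-60) = 0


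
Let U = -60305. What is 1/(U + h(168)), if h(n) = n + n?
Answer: -1/59969 ≈ -1.6675e-5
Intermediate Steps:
h(n) = 2*n
1/(U + h(168)) = 1/(-60305 + 2*168) = 1/(-60305 + 336) = 1/(-59969) = -1/59969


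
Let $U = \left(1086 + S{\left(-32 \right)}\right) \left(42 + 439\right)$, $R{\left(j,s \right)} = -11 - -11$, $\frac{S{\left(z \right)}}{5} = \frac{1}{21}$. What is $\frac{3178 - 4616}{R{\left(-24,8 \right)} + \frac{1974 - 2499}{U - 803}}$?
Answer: $\frac{15753617864}{11025} \approx 1.4289 \cdot 10^{6}$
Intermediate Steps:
$S{\left(z \right)} = \frac{5}{21}$
$R{\left(j,s \right)} = 0$ ($R{\left(j,s \right)} = -11 + 11 = 0$)
$U = \frac{10972091}{21}$ ($U = \left(1086 + \frac{5}{21}\right) \left(42 + 439\right) = \frac{22811}{21} \cdot 481 = \frac{10972091}{21} \approx 5.2248 \cdot 10^{5}$)
$\frac{3178 - 4616}{R{\left(-24,8 \right)} + \frac{1974 - 2499}{U - 803}} = \frac{3178 - 4616}{0 + \frac{1974 - 2499}{\frac{10972091}{21} - 803}} = - \frac{1438}{0 - \frac{525}{\frac{10955228}{21}}} = - \frac{1438}{0 - \frac{11025}{10955228}} = - \frac{1438}{- \frac{11025}{10955228}} = \left(-1438\right) \left(- \frac{10955228}{11025}\right) = \frac{15753617864}{11025}$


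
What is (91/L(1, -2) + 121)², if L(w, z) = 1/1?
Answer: 44944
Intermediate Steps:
L(w, z) = 1
(91/L(1, -2) + 121)² = (91/1 + 121)² = (91*1 + 121)² = (91 + 121)² = 212² = 44944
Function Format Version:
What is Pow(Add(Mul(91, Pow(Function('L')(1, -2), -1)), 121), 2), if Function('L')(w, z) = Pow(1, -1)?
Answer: 44944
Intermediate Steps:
Function('L')(w, z) = 1
Pow(Add(Mul(91, Pow(Function('L')(1, -2), -1)), 121), 2) = Pow(Add(Mul(91, Pow(1, -1)), 121), 2) = Pow(Add(Mul(91, 1), 121), 2) = Pow(Add(91, 121), 2) = Pow(212, 2) = 44944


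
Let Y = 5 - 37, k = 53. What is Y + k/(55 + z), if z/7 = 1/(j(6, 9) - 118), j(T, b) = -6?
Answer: -211444/6813 ≈ -31.035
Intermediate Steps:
z = -7/124 (z = 7/(-6 - 118) = 7/(-124) = 7*(-1/124) = -7/124 ≈ -0.056452)
Y = -32
Y + k/(55 + z) = -32 + 53/(55 - 7/124) = -32 + 53/(6813/124) = -32 + 53*(124/6813) = -32 + 6572/6813 = -211444/6813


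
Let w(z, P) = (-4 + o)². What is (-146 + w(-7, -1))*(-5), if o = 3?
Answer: 725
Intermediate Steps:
w(z, P) = 1 (w(z, P) = (-4 + 3)² = (-1)² = 1)
(-146 + w(-7, -1))*(-5) = (-146 + 1)*(-5) = -145*(-5) = 725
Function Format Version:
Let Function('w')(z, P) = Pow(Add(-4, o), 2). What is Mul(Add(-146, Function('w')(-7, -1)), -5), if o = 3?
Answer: 725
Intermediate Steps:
Function('w')(z, P) = 1 (Function('w')(z, P) = Pow(Add(-4, 3), 2) = Pow(-1, 2) = 1)
Mul(Add(-146, Function('w')(-7, -1)), -5) = Mul(Add(-146, 1), -5) = Mul(-145, -5) = 725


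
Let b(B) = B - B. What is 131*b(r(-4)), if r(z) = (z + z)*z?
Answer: 0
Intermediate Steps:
r(z) = 2*z² (r(z) = (2*z)*z = 2*z²)
b(B) = 0
131*b(r(-4)) = 131*0 = 0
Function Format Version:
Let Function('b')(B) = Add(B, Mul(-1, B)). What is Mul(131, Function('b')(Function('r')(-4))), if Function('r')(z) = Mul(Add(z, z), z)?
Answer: 0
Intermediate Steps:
Function('r')(z) = Mul(2, Pow(z, 2)) (Function('r')(z) = Mul(Mul(2, z), z) = Mul(2, Pow(z, 2)))
Function('b')(B) = 0
Mul(131, Function('b')(Function('r')(-4))) = Mul(131, 0) = 0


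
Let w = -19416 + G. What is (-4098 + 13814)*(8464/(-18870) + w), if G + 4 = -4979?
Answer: -2236708671652/9435 ≈ -2.3706e+8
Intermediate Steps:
G = -4983 (G = -4 - 4979 = -4983)
w = -24399 (w = -19416 - 4983 = -24399)
(-4098 + 13814)*(8464/(-18870) + w) = (-4098 + 13814)*(8464/(-18870) - 24399) = 9716*(8464*(-1/18870) - 24399) = 9716*(-4232/9435 - 24399) = 9716*(-230208797/9435) = -2236708671652/9435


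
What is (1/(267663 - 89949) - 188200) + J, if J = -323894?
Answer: -91006273115/177714 ≈ -5.1209e+5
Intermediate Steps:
(1/(267663 - 89949) - 188200) + J = (1/(267663 - 89949) - 188200) - 323894 = (1/177714 - 188200) - 323894 = -33445774799/177714 - 323894 = -91006273115/177714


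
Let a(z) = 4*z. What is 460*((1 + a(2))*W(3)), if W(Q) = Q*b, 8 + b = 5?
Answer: -37260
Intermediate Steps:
b = -3 (b = -8 + 5 = -3)
W(Q) = -3*Q (W(Q) = Q*(-3) = -3*Q)
460*((1 + a(2))*W(3)) = 460*((1 + 4*2)*(-3*3)) = 460*((1 + 8)*(-9)) = 460*(9*(-9)) = 460*(-81) = -37260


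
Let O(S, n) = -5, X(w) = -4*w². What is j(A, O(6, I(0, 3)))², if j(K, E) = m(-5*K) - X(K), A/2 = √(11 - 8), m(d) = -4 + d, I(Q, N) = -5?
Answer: 2236 - 880*√3 ≈ 711.79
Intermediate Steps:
A = 2*√3 (A = 2*√(11 - 8) = 2*√3 ≈ 3.4641)
j(K, E) = -4 - 5*K + 4*K² (j(K, E) = (-4 - 5*K) - (-4)*K² = (-4 - 5*K) + 4*K² = -4 - 5*K + 4*K²)
j(A, O(6, I(0, 3)))² = (-4 - 10*√3 + 4*(2*√3)²)² = (-4 - 10*√3 + 4*12)² = (-4 - 10*√3 + 48)² = (44 - 10*√3)²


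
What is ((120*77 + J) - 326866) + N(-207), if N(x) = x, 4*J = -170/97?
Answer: -61659687/194 ≈ -3.1783e+5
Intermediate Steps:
J = -85/194 (J = (-170/97)/4 = (-170*1/97)/4 = (¼)*(-170/97) = -85/194 ≈ -0.43814)
((120*77 + J) - 326866) + N(-207) = ((120*77 - 85/194) - 326866) - 207 = ((9240 - 85/194) - 326866) - 207 = (1792475/194 - 326866) - 207 = -61619529/194 - 207 = -61659687/194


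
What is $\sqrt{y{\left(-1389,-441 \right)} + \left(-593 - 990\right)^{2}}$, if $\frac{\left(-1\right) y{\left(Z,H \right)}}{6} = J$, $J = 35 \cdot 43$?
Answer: $\sqrt{2496859} \approx 1580.1$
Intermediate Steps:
$J = 1505$
$y{\left(Z,H \right)} = -9030$ ($y{\left(Z,H \right)} = \left(-6\right) 1505 = -9030$)
$\sqrt{y{\left(-1389,-441 \right)} + \left(-593 - 990\right)^{2}} = \sqrt{-9030 + \left(-593 - 990\right)^{2}} = \sqrt{-9030 + \left(-1583\right)^{2}} = \sqrt{-9030 + 2505889} = \sqrt{2496859}$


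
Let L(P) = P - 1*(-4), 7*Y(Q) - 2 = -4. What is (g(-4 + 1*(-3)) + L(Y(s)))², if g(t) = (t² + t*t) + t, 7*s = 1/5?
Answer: 439569/49 ≈ 8970.8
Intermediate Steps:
s = 1/35 (s = (⅐)/5 = (⅐)*(⅕) = 1/35 ≈ 0.028571)
Y(Q) = -2/7 (Y(Q) = 2/7 + (⅐)*(-4) = 2/7 - 4/7 = -2/7)
L(P) = 4 + P (L(P) = P + 4 = 4 + P)
g(t) = t + 2*t² (g(t) = (t² + t²) + t = 2*t² + t = t + 2*t²)
(g(-4 + 1*(-3)) + L(Y(s)))² = ((-4 + 1*(-3))*(1 + 2*(-4 + 1*(-3))) + (4 - 2/7))² = ((-4 - 3)*(1 + 2*(-4 - 3)) + 26/7)² = (-7*(1 + 2*(-7)) + 26/7)² = (-7*(1 - 14) + 26/7)² = (-7*(-13) + 26/7)² = (91 + 26/7)² = (663/7)² = 439569/49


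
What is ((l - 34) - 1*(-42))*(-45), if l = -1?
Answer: -315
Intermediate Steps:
((l - 34) - 1*(-42))*(-45) = ((-1 - 34) - 1*(-42))*(-45) = (-35 + 42)*(-45) = 7*(-45) = -315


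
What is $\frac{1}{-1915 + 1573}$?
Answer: $- \frac{1}{342} \approx -0.002924$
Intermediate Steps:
$\frac{1}{-1915 + 1573} = \frac{1}{-342} = - \frac{1}{342}$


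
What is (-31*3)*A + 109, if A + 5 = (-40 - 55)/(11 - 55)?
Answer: 16421/44 ≈ 373.20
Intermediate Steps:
A = -125/44 (A = -5 + (-40 - 55)/(11 - 55) = -5 - 95/(-44) = -5 - 95*(-1/44) = -5 + 95/44 = -125/44 ≈ -2.8409)
(-31*3)*A + 109 = -31*3*(-125/44) + 109 = -93*(-125/44) + 109 = 11625/44 + 109 = 16421/44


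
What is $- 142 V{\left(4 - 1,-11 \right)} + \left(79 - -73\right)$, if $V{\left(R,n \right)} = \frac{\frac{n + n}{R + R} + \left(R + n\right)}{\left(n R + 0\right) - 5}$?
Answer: $\frac{6179}{57} \approx 108.4$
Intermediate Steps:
$V{\left(R,n \right)} = \frac{R + n + \frac{n}{R}}{-5 + R n}$ ($V{\left(R,n \right)} = \frac{\frac{2 n}{2 R} + \left(R + n\right)}{\left(R n + 0\right) - 5} = \frac{2 n \frac{1}{2 R} + \left(R + n\right)}{R n - 5} = \frac{\frac{n}{R} + \left(R + n\right)}{-5 + R n} = \frac{R + n + \frac{n}{R}}{-5 + R n}$)
$- 142 V{\left(4 - 1,-11 \right)} + \left(79 - -73\right) = - 142 \frac{-11 + \left(4 - 1\right)^{2} + \left(4 - 1\right) \left(-11\right)}{\left(4 - 1\right) \left(-5 + \left(4 - 1\right) \left(-11\right)\right)} + \left(79 - -73\right) = - 142 \frac{-11 + 3^{2} + 3 \left(-11\right)}{3 \left(-5 + 3 \left(-11\right)\right)} + \left(79 + 73\right) = - 142 \frac{-11 + 9 - 33}{3 \left(-5 - 33\right)} + 152 = - 142 \cdot \frac{1}{3} \frac{1}{-38} \left(-35\right) + 152 = - 142 \cdot \frac{1}{3} \left(- \frac{1}{38}\right) \left(-35\right) + 152 = \left(-142\right) \frac{35}{114} + 152 = - \frac{2485}{57} + 152 = \frac{6179}{57}$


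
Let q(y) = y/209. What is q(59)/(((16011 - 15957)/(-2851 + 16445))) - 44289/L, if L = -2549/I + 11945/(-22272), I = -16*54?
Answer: -49902490634647/2730438909 ≈ -18276.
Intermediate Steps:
I = -864
q(y) = y/209 (q(y) = y*(1/209) = y/209)
L = 483863/200448 (L = -2549/(-864) + 11945/(-22272) = -2549*(-1/864) + 11945*(-1/22272) = 2549/864 - 11945/22272 = 483863/200448 ≈ 2.4139)
q(59)/(((16011 - 15957)/(-2851 + 16445))) - 44289/L = ((1/209)*59)/(((16011 - 15957)/(-2851 + 16445))) - 44289/483863/200448 = 59/(209*((54/13594))) - 44289*200448/483863 = 59/(209*((54*(1/13594)))) - 8877641472/483863 = 59/(209*(27/6797)) - 8877641472/483863 = (59/209)*(6797/27) - 8877641472/483863 = 401023/5643 - 8877641472/483863 = -49902490634647/2730438909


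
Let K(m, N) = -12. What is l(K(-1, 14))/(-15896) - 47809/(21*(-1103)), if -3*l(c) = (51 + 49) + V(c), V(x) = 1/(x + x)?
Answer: 18257847415/8836777152 ≈ 2.0661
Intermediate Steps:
V(x) = 1/(2*x)
l(c) = -100/3 - 1/(6*c) (l(c) = -((51 + 49) + 1/(2*c))/3 = -(100 + 1/(2*c))/3 = -100/3 - 1/(6*c))
l(K(-1, 14))/(-15896) - 47809/(21*(-1103)) = ((1/6)*(-1 - 200*(-12))/(-12))/(-15896) - 47809/(21*(-1103)) = ((1/6)*(-1/12)*(-1 + 2400))*(-1/15896) - 47809/(-23163) = ((1/6)*(-1/12)*2399)*(-1/15896) - 47809*(-1/23163) = -2399/72*(-1/15896) + 47809/23163 = 2399/1144512 + 47809/23163 = 18257847415/8836777152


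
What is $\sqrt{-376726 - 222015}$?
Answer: $i \sqrt{598741} \approx 773.78 i$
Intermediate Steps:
$\sqrt{-376726 - 222015} = \sqrt{-598741} = i \sqrt{598741}$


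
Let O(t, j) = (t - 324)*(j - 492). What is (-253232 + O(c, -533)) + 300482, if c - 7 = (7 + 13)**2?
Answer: -37825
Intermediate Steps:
c = 407 (c = 7 + (7 + 13)**2 = 7 + 20**2 = 7 + 400 = 407)
O(t, j) = (-492 + j)*(-324 + t) (O(t, j) = (-324 + t)*(-492 + j) = (-492 + j)*(-324 + t))
(-253232 + O(c, -533)) + 300482 = (-253232 + (159408 - 492*407 - 324*(-533) - 533*407)) + 300482 = (-253232 + (159408 - 200244 + 172692 - 216931)) + 300482 = (-253232 - 85075) + 300482 = -338307 + 300482 = -37825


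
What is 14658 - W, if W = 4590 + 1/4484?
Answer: 45144911/4484 ≈ 10068.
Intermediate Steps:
W = 20581561/4484 (W = 4590 + 1/4484 = 20581561/4484 ≈ 4590.0)
14658 - W = 14658 - 1*20581561/4484 = 14658 - 20581561/4484 = 45144911/4484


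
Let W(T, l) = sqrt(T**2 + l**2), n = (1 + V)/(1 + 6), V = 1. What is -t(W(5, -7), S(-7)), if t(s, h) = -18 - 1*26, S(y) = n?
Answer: 44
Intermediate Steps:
n = 2/7 (n = (1 + 1)/(1 + 6) = 2/7 ≈ 0.28571)
S(y) = 2/7
t(s, h) = -44 (t(s, h) = -18 - 26 = -44)
-t(W(5, -7), S(-7)) = -1*(-44) = 44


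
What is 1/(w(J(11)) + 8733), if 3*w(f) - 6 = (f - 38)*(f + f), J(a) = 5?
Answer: 1/8625 ≈ 0.00011594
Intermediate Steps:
w(f) = 2 + 2*f*(-38 + f)/3 (w(f) = 2 + ((f - 38)*(f + f))/3 = 2 + ((-38 + f)*(2*f))/3 = 2 + (2*f*(-38 + f))/3 = 2 + 2*f*(-38 + f)/3)
1/(w(J(11)) + 8733) = 1/((2 - 76/3*5 + (⅔)*5²) + 8733) = 1/((2 - 380/3 + (⅔)*25) + 8733) = 1/((2 - 380/3 + 50/3) + 8733) = 1/(-108 + 8733) = 1/8625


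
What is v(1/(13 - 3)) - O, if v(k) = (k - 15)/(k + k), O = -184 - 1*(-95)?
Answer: 29/2 ≈ 14.500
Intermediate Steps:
O = -89 (O = -184 + 95 = -89)
v(k) = (-15 + k)/(2*k) (v(k) = (-15 + k)/((2*k)) = (-15 + k)*(1/(2*k)) = (-15 + k)/(2*k))
v(1/(13 - 3)) - O = (-15 + 1/(13 - 3))/(2*(1/(13 - 3))) - 1*(-89) = (-15 + 1/10)/(2*(1/10)) + 89 = (-15 + ⅒)/(2*(⅒)) + 89 = (½)*10*(-149/10) + 89 = -149/2 + 89 = 29/2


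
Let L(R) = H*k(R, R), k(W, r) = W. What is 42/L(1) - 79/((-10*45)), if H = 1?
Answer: 18979/450 ≈ 42.176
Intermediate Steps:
L(R) = R (L(R) = 1*R = R)
42/L(1) - 79/((-10*45)) = 42/1 - 79/((-10*45)) = 42*1 - 79/(-450) = 42 - 79*(-1/450) = 42 + 79/450 = 18979/450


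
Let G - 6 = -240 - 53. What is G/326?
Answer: -287/326 ≈ -0.88037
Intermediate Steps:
G = -287 (G = 6 + (-240 - 53) = 6 - 293 = -287)
G/326 = -287/326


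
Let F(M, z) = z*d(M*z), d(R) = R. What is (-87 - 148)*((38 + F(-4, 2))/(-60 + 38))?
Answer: 235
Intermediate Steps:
F(M, z) = M*z**2 (F(M, z) = z*(M*z) = M*z**2)
(-87 - 148)*((38 + F(-4, 2))/(-60 + 38)) = (-87 - 148)*((38 - 4*2**2)/(-60 + 38)) = -235*(38 - 4*4)/(-22) = -235*(38 - 16)*(-1)/22 = -5170*(-1)/22 = -235*(-1) = 235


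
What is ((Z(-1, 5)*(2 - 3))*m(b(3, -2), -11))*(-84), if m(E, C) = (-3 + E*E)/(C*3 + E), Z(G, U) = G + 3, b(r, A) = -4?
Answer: -2184/37 ≈ -59.027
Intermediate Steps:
Z(G, U) = 3 + G
m(E, C) = (-3 + E**2)/(E + 3*C) (m(E, C) = (-3 + E**2)/(3*C + E) = (-3 + E**2)/(E + 3*C))
((Z(-1, 5)*(2 - 3))*m(b(3, -2), -11))*(-84) = (((3 - 1)*(2 - 3))*((-3 + (-4)**2)/(-4 + 3*(-11))))*(-84) = ((2*(-1))*((-3 + 16)/(-4 - 33)))*(-84) = -2*13/(-37)*(-84) = -(-2)*13/37*(-84) = -2*(-13/37)*(-84) = (26/37)*(-84) = -2184/37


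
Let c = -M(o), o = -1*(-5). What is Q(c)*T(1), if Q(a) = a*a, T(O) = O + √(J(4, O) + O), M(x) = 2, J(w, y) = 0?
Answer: 8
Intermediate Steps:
o = 5
T(O) = O + √O (T(O) = O + √(0 + O) = O + √O)
c = -2 (c = -1*2 = -2)
Q(a) = a²
Q(c)*T(1) = (-2)²*(1 + √1) = 4*(1 + 1) = 4*2 = 8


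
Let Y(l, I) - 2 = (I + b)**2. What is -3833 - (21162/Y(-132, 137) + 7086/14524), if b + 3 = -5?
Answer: -463474643771/120861466 ≈ -3834.8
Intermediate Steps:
b = -8 (b = -3 - 5 = -8)
Y(l, I) = 2 + (-8 + I)**2 (Y(l, I) = 2 + (I - 8)**2 = 2 + (-8 + I)**2)
-3833 - (21162/Y(-132, 137) + 7086/14524) = -3833 - (21162/(2 + (-8 + 137)**2) + 7086/14524) = -3833 - (21162/(2 + 129**2) + 7086*(1/14524)) = -3833 - (21162/(2 + 16641) + 3543/7262) = -3833 - (21162/16643 + 3543/7262) = -3833 - 1*212644593/120861466 = -3833 - 212644593/120861466 = -463474643771/120861466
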